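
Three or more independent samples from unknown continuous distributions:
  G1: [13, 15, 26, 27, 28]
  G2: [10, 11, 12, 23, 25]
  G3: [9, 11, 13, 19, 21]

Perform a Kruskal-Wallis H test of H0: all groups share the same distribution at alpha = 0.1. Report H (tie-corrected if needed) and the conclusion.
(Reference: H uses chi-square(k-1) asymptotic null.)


Step 1: Combine all N = 15 observations and assign midranks.
sorted (value, group, rank): (9,G3,1), (10,G2,2), (11,G2,3.5), (11,G3,3.5), (12,G2,5), (13,G1,6.5), (13,G3,6.5), (15,G1,8), (19,G3,9), (21,G3,10), (23,G2,11), (25,G2,12), (26,G1,13), (27,G1,14), (28,G1,15)
Step 2: Sum ranks within each group.
R_1 = 56.5 (n_1 = 5)
R_2 = 33.5 (n_2 = 5)
R_3 = 30 (n_3 = 5)
Step 3: H = 12/(N(N+1)) * sum(R_i^2/n_i) - 3(N+1)
     = 12/(15*16) * (56.5^2/5 + 33.5^2/5 + 30^2/5) - 3*16
     = 0.050000 * 1042.9 - 48
     = 4.145000.
Step 4: Ties present; correction factor C = 1 - 12/(15^3 - 15) = 0.996429. Corrected H = 4.145000 / 0.996429 = 4.159857.
Step 5: Under H0, H ~ chi^2(2); p-value = 0.124939.
Step 6: alpha = 0.1. fail to reject H0.

H = 4.1599, df = 2, p = 0.124939, fail to reject H0.


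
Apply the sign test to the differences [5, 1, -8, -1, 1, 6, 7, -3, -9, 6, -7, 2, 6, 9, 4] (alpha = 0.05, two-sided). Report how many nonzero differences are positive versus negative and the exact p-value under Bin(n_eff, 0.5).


Step 1: Discard zero differences. Original n = 15; n_eff = number of nonzero differences = 15.
Nonzero differences (with sign): +5, +1, -8, -1, +1, +6, +7, -3, -9, +6, -7, +2, +6, +9, +4
Step 2: Count signs: positive = 10, negative = 5.
Step 3: Under H0: P(positive) = 0.5, so the number of positives S ~ Bin(15, 0.5).
Step 4: Two-sided exact p-value = sum of Bin(15,0.5) probabilities at or below the observed probability = 0.301758.
Step 5: alpha = 0.05. fail to reject H0.

n_eff = 15, pos = 10, neg = 5, p = 0.301758, fail to reject H0.


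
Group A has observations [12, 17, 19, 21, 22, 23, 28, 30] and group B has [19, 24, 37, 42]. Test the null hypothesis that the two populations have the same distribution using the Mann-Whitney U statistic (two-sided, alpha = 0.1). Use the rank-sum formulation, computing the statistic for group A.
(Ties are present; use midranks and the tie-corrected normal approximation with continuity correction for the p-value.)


Step 1: Combine and sort all 12 observations; assign midranks.
sorted (value, group): (12,X), (17,X), (19,X), (19,Y), (21,X), (22,X), (23,X), (24,Y), (28,X), (30,X), (37,Y), (42,Y)
ranks: 12->1, 17->2, 19->3.5, 19->3.5, 21->5, 22->6, 23->7, 24->8, 28->9, 30->10, 37->11, 42->12
Step 2: Rank sum for X: R1 = 1 + 2 + 3.5 + 5 + 6 + 7 + 9 + 10 = 43.5.
Step 3: U_X = R1 - n1(n1+1)/2 = 43.5 - 8*9/2 = 43.5 - 36 = 7.5.
       U_Y = n1*n2 - U_X = 32 - 7.5 = 24.5.
Step 4: Ties are present, so use the tie-corrected normal approximation (with continuity correction) for the p-value.
Step 5: p-value = 0.173478; compare to alpha = 0.1. fail to reject H0.

U_X = 7.5, p = 0.173478, fail to reject H0 at alpha = 0.1.


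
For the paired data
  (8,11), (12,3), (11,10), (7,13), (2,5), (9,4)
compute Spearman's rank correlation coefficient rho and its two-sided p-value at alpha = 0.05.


Step 1: Rank x and y separately (midranks; no ties here).
rank(x): 8->3, 12->6, 11->5, 7->2, 2->1, 9->4
rank(y): 11->5, 3->1, 10->4, 13->6, 5->3, 4->2
Step 2: d_i = R_x(i) - R_y(i); compute d_i^2.
  (3-5)^2=4, (6-1)^2=25, (5-4)^2=1, (2-6)^2=16, (1-3)^2=4, (4-2)^2=4
sum(d^2) = 54.
Step 3: rho = 1 - 6*54 / (6*(6^2 - 1)) = 1 - 324/210 = -0.542857.
Step 4: Under H0, t = rho * sqrt((n-2)/(1-rho^2)) = -1.2928 ~ t(4).
Step 5: Two-sided p-value from the t-distribution with 4 df = 0.265703.
Step 6: alpha = 0.05. fail to reject H0.

rho = -0.5429, p = 0.265703, fail to reject H0 at alpha = 0.05.


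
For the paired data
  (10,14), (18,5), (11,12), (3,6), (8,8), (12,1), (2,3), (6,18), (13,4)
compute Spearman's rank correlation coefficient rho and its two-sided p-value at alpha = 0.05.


Step 1: Rank x and y separately (midranks; no ties here).
rank(x): 10->5, 18->9, 11->6, 3->2, 8->4, 12->7, 2->1, 6->3, 13->8
rank(y): 14->8, 5->4, 12->7, 6->5, 8->6, 1->1, 3->2, 18->9, 4->3
Step 2: d_i = R_x(i) - R_y(i); compute d_i^2.
  (5-8)^2=9, (9-4)^2=25, (6-7)^2=1, (2-5)^2=9, (4-6)^2=4, (7-1)^2=36, (1-2)^2=1, (3-9)^2=36, (8-3)^2=25
sum(d^2) = 146.
Step 3: rho = 1 - 6*146 / (9*(9^2 - 1)) = 1 - 876/720 = -0.216667.
Step 4: Under H0, t = rho * sqrt((n-2)/(1-rho^2)) = -0.5872 ~ t(7).
Step 5: Two-sided p-value from the t-distribution with 7 df = 0.575515.
Step 6: alpha = 0.05. fail to reject H0.

rho = -0.2167, p = 0.575515, fail to reject H0 at alpha = 0.05.


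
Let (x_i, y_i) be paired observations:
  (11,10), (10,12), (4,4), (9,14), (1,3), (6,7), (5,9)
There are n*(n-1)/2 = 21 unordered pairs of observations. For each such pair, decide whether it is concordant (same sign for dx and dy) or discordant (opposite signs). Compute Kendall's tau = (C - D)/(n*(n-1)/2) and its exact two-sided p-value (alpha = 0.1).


Step 1: Enumerate the 21 unordered pairs (i,j) with i<j and classify each by sign(x_j-x_i) * sign(y_j-y_i).
  (1,2):dx=-1,dy=+2->D; (1,3):dx=-7,dy=-6->C; (1,4):dx=-2,dy=+4->D; (1,5):dx=-10,dy=-7->C
  (1,6):dx=-5,dy=-3->C; (1,7):dx=-6,dy=-1->C; (2,3):dx=-6,dy=-8->C; (2,4):dx=-1,dy=+2->D
  (2,5):dx=-9,dy=-9->C; (2,6):dx=-4,dy=-5->C; (2,7):dx=-5,dy=-3->C; (3,4):dx=+5,dy=+10->C
  (3,5):dx=-3,dy=-1->C; (3,6):dx=+2,dy=+3->C; (3,7):dx=+1,dy=+5->C; (4,5):dx=-8,dy=-11->C
  (4,6):dx=-3,dy=-7->C; (4,7):dx=-4,dy=-5->C; (5,6):dx=+5,dy=+4->C; (5,7):dx=+4,dy=+6->C
  (6,7):dx=-1,dy=+2->D
Step 2: C = 17, D = 4, total pairs = 21.
Step 3: tau = (C - D)/(n(n-1)/2) = (17 - 4)/21 = 0.619048.
Step 4: Exact two-sided p-value (enumerate n! = 5040 permutations of y under H0): p = 0.069048.
Step 5: alpha = 0.1. reject H0.

tau_b = 0.6190 (C=17, D=4), p = 0.069048, reject H0.


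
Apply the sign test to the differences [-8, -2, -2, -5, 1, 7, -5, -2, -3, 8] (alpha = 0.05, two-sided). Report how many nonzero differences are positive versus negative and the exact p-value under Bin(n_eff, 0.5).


Step 1: Discard zero differences. Original n = 10; n_eff = number of nonzero differences = 10.
Nonzero differences (with sign): -8, -2, -2, -5, +1, +7, -5, -2, -3, +8
Step 2: Count signs: positive = 3, negative = 7.
Step 3: Under H0: P(positive) = 0.5, so the number of positives S ~ Bin(10, 0.5).
Step 4: Two-sided exact p-value = sum of Bin(10,0.5) probabilities at or below the observed probability = 0.343750.
Step 5: alpha = 0.05. fail to reject H0.

n_eff = 10, pos = 3, neg = 7, p = 0.343750, fail to reject H0.


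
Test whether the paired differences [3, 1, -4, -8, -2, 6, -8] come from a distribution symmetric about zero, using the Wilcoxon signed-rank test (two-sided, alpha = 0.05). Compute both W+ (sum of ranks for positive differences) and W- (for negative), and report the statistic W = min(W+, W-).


Step 1: Drop any zero differences (none here) and take |d_i|.
|d| = [3, 1, 4, 8, 2, 6, 8]
Step 2: Midrank |d_i| (ties get averaged ranks).
ranks: |3|->3, |1|->1, |4|->4, |8|->6.5, |2|->2, |6|->5, |8|->6.5
Step 3: Attach original signs; sum ranks with positive sign and with negative sign.
W+ = 3 + 1 + 5 = 9
W- = 4 + 6.5 + 2 + 6.5 = 19
(Check: W+ + W- = 28 should equal n(n+1)/2 = 28.)
Step 4: Test statistic W = min(W+, W-) = 9.
Step 5: Ties in |d|, so use the tie-corrected normal approximation.
        E[W] = n(n+1)/4 = 7*8/4 = 14.
        Tie groups: |d|=8 (t=2); sum(t^3 - t) = 6.
        Var[W] = n(n+1)(2n+1)/24 - sum(t^3-t)/48 = 840/24 - 6/48 = 34.875.
        z = (W - E[W]) / sqrt(Var[W]) = (9 - 14) / 5.9055 = -0.8467.
        Two-sided p = 2*Phi(z) = 0.397180.
Step 6: alpha = 0.05. fail to reject H0.

W+ = 9, W- = 19, W = min = 9, p = 0.397180, fail to reject H0.


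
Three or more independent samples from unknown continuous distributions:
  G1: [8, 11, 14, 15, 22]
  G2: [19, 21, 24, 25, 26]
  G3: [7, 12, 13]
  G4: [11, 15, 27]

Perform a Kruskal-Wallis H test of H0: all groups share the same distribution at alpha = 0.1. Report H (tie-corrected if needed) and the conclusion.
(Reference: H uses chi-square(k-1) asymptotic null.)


Step 1: Combine all N = 16 observations and assign midranks.
sorted (value, group, rank): (7,G3,1), (8,G1,2), (11,G1,3.5), (11,G4,3.5), (12,G3,5), (13,G3,6), (14,G1,7), (15,G1,8.5), (15,G4,8.5), (19,G2,10), (21,G2,11), (22,G1,12), (24,G2,13), (25,G2,14), (26,G2,15), (27,G4,16)
Step 2: Sum ranks within each group.
R_1 = 33 (n_1 = 5)
R_2 = 63 (n_2 = 5)
R_3 = 12 (n_3 = 3)
R_4 = 28 (n_4 = 3)
Step 3: H = 12/(N(N+1)) * sum(R_i^2/n_i) - 3(N+1)
     = 12/(16*17) * (33^2/5 + 63^2/5 + 12^2/3 + 28^2/3) - 3*17
     = 0.044118 * 1320.93 - 51
     = 7.276471.
Step 4: Ties present; correction factor C = 1 - 12/(16^3 - 16) = 0.997059. Corrected H = 7.276471 / 0.997059 = 7.297935.
Step 5: Under H0, H ~ chi^2(3); p-value = 0.062984.
Step 6: alpha = 0.1. reject H0.

H = 7.2979, df = 3, p = 0.062984, reject H0.


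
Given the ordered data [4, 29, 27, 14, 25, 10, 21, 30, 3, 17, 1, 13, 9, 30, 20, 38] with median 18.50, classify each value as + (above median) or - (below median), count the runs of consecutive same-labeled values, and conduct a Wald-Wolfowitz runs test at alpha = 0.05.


Step 1: Compute median = 18.50; label A = above, B = below.
Labels in order: BAABABAABBBBBAAA  (n_A = 8, n_B = 8)
Step 2: Count runs R = 8.
Step 3: Under H0 (random ordering), E[R] = 2*n_A*n_B/(n_A+n_B) + 1 = 2*8*8/16 + 1 = 9.0000.
        Var[R] = 2*n_A*n_B*(2*n_A*n_B - n_A - n_B) / ((n_A+n_B)^2 * (n_A+n_B-1)) = 14336/3840 = 3.7333.
        SD[R] = 1.9322.
Step 4: Continuity-corrected z = (R + 0.5 - E[R]) / SD[R] = (8 + 0.5 - 9.0000) / 1.9322 = -0.2588.
Step 5: Two-sided p-value via normal approximation = 2*(1 - Phi(|z|)) = 0.795809.
Step 6: alpha = 0.05. fail to reject H0.

R = 8, z = -0.2588, p = 0.795809, fail to reject H0.


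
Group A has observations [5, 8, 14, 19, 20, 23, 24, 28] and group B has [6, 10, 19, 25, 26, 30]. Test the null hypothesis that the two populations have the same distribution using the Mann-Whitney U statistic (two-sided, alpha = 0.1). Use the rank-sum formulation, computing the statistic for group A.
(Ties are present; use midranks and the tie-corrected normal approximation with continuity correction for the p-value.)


Step 1: Combine and sort all 14 observations; assign midranks.
sorted (value, group): (5,X), (6,Y), (8,X), (10,Y), (14,X), (19,X), (19,Y), (20,X), (23,X), (24,X), (25,Y), (26,Y), (28,X), (30,Y)
ranks: 5->1, 6->2, 8->3, 10->4, 14->5, 19->6.5, 19->6.5, 20->8, 23->9, 24->10, 25->11, 26->12, 28->13, 30->14
Step 2: Rank sum for X: R1 = 1 + 3 + 5 + 6.5 + 8 + 9 + 10 + 13 = 55.5.
Step 3: U_X = R1 - n1(n1+1)/2 = 55.5 - 8*9/2 = 55.5 - 36 = 19.5.
       U_Y = n1*n2 - U_X = 48 - 19.5 = 28.5.
Step 4: Ties are present, so use the tie-corrected normal approximation (with continuity correction) for the p-value.
Step 5: p-value = 0.605180; compare to alpha = 0.1. fail to reject H0.

U_X = 19.5, p = 0.605180, fail to reject H0 at alpha = 0.1.


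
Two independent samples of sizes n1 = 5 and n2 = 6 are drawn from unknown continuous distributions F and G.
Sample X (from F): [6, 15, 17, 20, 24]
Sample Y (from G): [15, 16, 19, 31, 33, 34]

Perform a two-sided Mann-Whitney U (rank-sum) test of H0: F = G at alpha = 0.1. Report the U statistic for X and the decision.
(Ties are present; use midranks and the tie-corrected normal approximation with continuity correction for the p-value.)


Step 1: Combine and sort all 11 observations; assign midranks.
sorted (value, group): (6,X), (15,X), (15,Y), (16,Y), (17,X), (19,Y), (20,X), (24,X), (31,Y), (33,Y), (34,Y)
ranks: 6->1, 15->2.5, 15->2.5, 16->4, 17->5, 19->6, 20->7, 24->8, 31->9, 33->10, 34->11
Step 2: Rank sum for X: R1 = 1 + 2.5 + 5 + 7 + 8 = 23.5.
Step 3: U_X = R1 - n1(n1+1)/2 = 23.5 - 5*6/2 = 23.5 - 15 = 8.5.
       U_Y = n1*n2 - U_X = 30 - 8.5 = 21.5.
Step 4: Ties are present, so use the tie-corrected normal approximation (with continuity correction) for the p-value.
Step 5: p-value = 0.272229; compare to alpha = 0.1. fail to reject H0.

U_X = 8.5, p = 0.272229, fail to reject H0 at alpha = 0.1.


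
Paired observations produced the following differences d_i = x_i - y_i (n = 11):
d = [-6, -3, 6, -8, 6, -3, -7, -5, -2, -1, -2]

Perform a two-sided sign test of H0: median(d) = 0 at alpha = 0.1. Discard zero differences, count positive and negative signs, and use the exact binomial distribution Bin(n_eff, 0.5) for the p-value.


Step 1: Discard zero differences. Original n = 11; n_eff = number of nonzero differences = 11.
Nonzero differences (with sign): -6, -3, +6, -8, +6, -3, -7, -5, -2, -1, -2
Step 2: Count signs: positive = 2, negative = 9.
Step 3: Under H0: P(positive) = 0.5, so the number of positives S ~ Bin(11, 0.5).
Step 4: Two-sided exact p-value = sum of Bin(11,0.5) probabilities at or below the observed probability = 0.065430.
Step 5: alpha = 0.1. reject H0.

n_eff = 11, pos = 2, neg = 9, p = 0.065430, reject H0.


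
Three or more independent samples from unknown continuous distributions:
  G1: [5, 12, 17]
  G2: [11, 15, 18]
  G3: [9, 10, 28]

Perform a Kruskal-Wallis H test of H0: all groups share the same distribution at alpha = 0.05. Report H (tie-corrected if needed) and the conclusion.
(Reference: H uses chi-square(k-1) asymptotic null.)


Step 1: Combine all N = 9 observations and assign midranks.
sorted (value, group, rank): (5,G1,1), (9,G3,2), (10,G3,3), (11,G2,4), (12,G1,5), (15,G2,6), (17,G1,7), (18,G2,8), (28,G3,9)
Step 2: Sum ranks within each group.
R_1 = 13 (n_1 = 3)
R_2 = 18 (n_2 = 3)
R_3 = 14 (n_3 = 3)
Step 3: H = 12/(N(N+1)) * sum(R_i^2/n_i) - 3(N+1)
     = 12/(9*10) * (13^2/3 + 18^2/3 + 14^2/3) - 3*10
     = 0.133333 * 229.667 - 30
     = 0.622222.
Step 4: No ties, so H is used without correction.
Step 5: Under H0, H ~ chi^2(2); p-value = 0.732632.
Step 6: alpha = 0.05. fail to reject H0.

H = 0.6222, df = 2, p = 0.732632, fail to reject H0.


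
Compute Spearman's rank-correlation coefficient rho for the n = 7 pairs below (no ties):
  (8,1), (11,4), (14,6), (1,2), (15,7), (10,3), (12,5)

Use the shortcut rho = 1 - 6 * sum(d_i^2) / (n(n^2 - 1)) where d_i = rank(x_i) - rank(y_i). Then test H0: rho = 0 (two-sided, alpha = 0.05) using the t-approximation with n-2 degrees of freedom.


Step 1: Rank x and y separately (midranks; no ties here).
rank(x): 8->2, 11->4, 14->6, 1->1, 15->7, 10->3, 12->5
rank(y): 1->1, 4->4, 6->6, 2->2, 7->7, 3->3, 5->5
Step 2: d_i = R_x(i) - R_y(i); compute d_i^2.
  (2-1)^2=1, (4-4)^2=0, (6-6)^2=0, (1-2)^2=1, (7-7)^2=0, (3-3)^2=0, (5-5)^2=0
sum(d^2) = 2.
Step 3: rho = 1 - 6*2 / (7*(7^2 - 1)) = 1 - 12/336 = 0.964286.
Step 4: Under H0, t = rho * sqrt((n-2)/(1-rho^2)) = 8.1408 ~ t(5).
Step 5: Two-sided p-value from the t-distribution with 5 df = 0.000454.
Step 6: alpha = 0.05. reject H0.

rho = 0.9643, p = 0.000454, reject H0 at alpha = 0.05.


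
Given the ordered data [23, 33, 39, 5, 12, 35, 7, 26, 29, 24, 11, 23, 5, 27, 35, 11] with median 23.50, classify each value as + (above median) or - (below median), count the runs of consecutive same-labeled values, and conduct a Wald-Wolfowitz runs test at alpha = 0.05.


Step 1: Compute median = 23.50; label A = above, B = below.
Labels in order: BAABBABAAABBBAAB  (n_A = 8, n_B = 8)
Step 2: Count runs R = 9.
Step 3: Under H0 (random ordering), E[R] = 2*n_A*n_B/(n_A+n_B) + 1 = 2*8*8/16 + 1 = 9.0000.
        Var[R] = 2*n_A*n_B*(2*n_A*n_B - n_A - n_B) / ((n_A+n_B)^2 * (n_A+n_B-1)) = 14336/3840 = 3.7333.
        SD[R] = 1.9322.
Step 4: R = E[R], so z = 0 with no continuity correction.
Step 5: Two-sided p-value via normal approximation = 2*(1 - Phi(|z|)) = 1.000000.
Step 6: alpha = 0.05. fail to reject H0.

R = 9, z = 0.0000, p = 1.000000, fail to reject H0.


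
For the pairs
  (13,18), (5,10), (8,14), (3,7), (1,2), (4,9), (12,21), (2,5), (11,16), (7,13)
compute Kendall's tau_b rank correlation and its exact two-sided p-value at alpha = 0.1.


Step 1: Enumerate the 45 unordered pairs (i,j) with i<j and classify each by sign(x_j-x_i) * sign(y_j-y_i).
  (1,2):dx=-8,dy=-8->C; (1,3):dx=-5,dy=-4->C; (1,4):dx=-10,dy=-11->C; (1,5):dx=-12,dy=-16->C
  (1,6):dx=-9,dy=-9->C; (1,7):dx=-1,dy=+3->D; (1,8):dx=-11,dy=-13->C; (1,9):dx=-2,dy=-2->C
  (1,10):dx=-6,dy=-5->C; (2,3):dx=+3,dy=+4->C; (2,4):dx=-2,dy=-3->C; (2,5):dx=-4,dy=-8->C
  (2,6):dx=-1,dy=-1->C; (2,7):dx=+7,dy=+11->C; (2,8):dx=-3,dy=-5->C; (2,9):dx=+6,dy=+6->C
  (2,10):dx=+2,dy=+3->C; (3,4):dx=-5,dy=-7->C; (3,5):dx=-7,dy=-12->C; (3,6):dx=-4,dy=-5->C
  (3,7):dx=+4,dy=+7->C; (3,8):dx=-6,dy=-9->C; (3,9):dx=+3,dy=+2->C; (3,10):dx=-1,dy=-1->C
  (4,5):dx=-2,dy=-5->C; (4,6):dx=+1,dy=+2->C; (4,7):dx=+9,dy=+14->C; (4,8):dx=-1,dy=-2->C
  (4,9):dx=+8,dy=+9->C; (4,10):dx=+4,dy=+6->C; (5,6):dx=+3,dy=+7->C; (5,7):dx=+11,dy=+19->C
  (5,8):dx=+1,dy=+3->C; (5,9):dx=+10,dy=+14->C; (5,10):dx=+6,dy=+11->C; (6,7):dx=+8,dy=+12->C
  (6,8):dx=-2,dy=-4->C; (6,9):dx=+7,dy=+7->C; (6,10):dx=+3,dy=+4->C; (7,8):dx=-10,dy=-16->C
  (7,9):dx=-1,dy=-5->C; (7,10):dx=-5,dy=-8->C; (8,9):dx=+9,dy=+11->C; (8,10):dx=+5,dy=+8->C
  (9,10):dx=-4,dy=-3->C
Step 2: C = 44, D = 1, total pairs = 45.
Step 3: tau = (C - D)/(n(n-1)/2) = (44 - 1)/45 = 0.955556.
Step 4: Exact two-sided p-value (enumerate n! = 3628800 permutations of y under H0): p = 0.000006.
Step 5: alpha = 0.1. reject H0.

tau_b = 0.9556 (C=44, D=1), p = 0.000006, reject H0.


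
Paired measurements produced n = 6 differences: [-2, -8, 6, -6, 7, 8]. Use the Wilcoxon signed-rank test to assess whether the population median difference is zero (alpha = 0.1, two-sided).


Step 1: Drop any zero differences (none here) and take |d_i|.
|d| = [2, 8, 6, 6, 7, 8]
Step 2: Midrank |d_i| (ties get averaged ranks).
ranks: |2|->1, |8|->5.5, |6|->2.5, |6|->2.5, |7|->4, |8|->5.5
Step 3: Attach original signs; sum ranks with positive sign and with negative sign.
W+ = 2.5 + 4 + 5.5 = 12
W- = 1 + 5.5 + 2.5 = 9
(Check: W+ + W- = 21 should equal n(n+1)/2 = 21.)
Step 4: Test statistic W = min(W+, W-) = 9.
Step 5: Ties in |d|, so use the tie-corrected normal approximation.
        E[W] = n(n+1)/4 = 6*7/4 = 10.5.
        Tie groups: |d|=6 (t=2), |d|=8 (t=2); sum(t^3 - t) = 12.
        Var[W] = n(n+1)(2n+1)/24 - sum(t^3-t)/48 = 546/24 - 12/48 = 22.5.
        z = (W - E[W]) / sqrt(Var[W]) = (9 - 10.5) / 4.7434 = -0.3162.
        Two-sided p = 2*Phi(z) = 0.751830.
Step 6: alpha = 0.1. fail to reject H0.

W+ = 12, W- = 9, W = min = 9, p = 0.751830, fail to reject H0.


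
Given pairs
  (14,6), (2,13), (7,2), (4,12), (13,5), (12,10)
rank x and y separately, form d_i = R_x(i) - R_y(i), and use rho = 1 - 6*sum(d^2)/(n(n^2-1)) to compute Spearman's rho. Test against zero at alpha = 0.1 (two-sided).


Step 1: Rank x and y separately (midranks; no ties here).
rank(x): 14->6, 2->1, 7->3, 4->2, 13->5, 12->4
rank(y): 6->3, 13->6, 2->1, 12->5, 5->2, 10->4
Step 2: d_i = R_x(i) - R_y(i); compute d_i^2.
  (6-3)^2=9, (1-6)^2=25, (3-1)^2=4, (2-5)^2=9, (5-2)^2=9, (4-4)^2=0
sum(d^2) = 56.
Step 3: rho = 1 - 6*56 / (6*(6^2 - 1)) = 1 - 336/210 = -0.600000.
Step 4: Under H0, t = rho * sqrt((n-2)/(1-rho^2)) = -1.5000 ~ t(4).
Step 5: Two-sided p-value from the t-distribution with 4 df = 0.208000.
Step 6: alpha = 0.1. fail to reject H0.

rho = -0.6000, p = 0.208000, fail to reject H0 at alpha = 0.1.


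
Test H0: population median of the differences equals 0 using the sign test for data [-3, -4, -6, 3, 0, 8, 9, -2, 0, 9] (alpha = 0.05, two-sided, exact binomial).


Step 1: Discard zero differences. Original n = 10; n_eff = number of nonzero differences = 8.
Nonzero differences (with sign): -3, -4, -6, +3, +8, +9, -2, +9
Step 2: Count signs: positive = 4, negative = 4.
Step 3: Under H0: P(positive) = 0.5, so the number of positives S ~ Bin(8, 0.5).
Step 4: Two-sided exact p-value = sum of Bin(8,0.5) probabilities at or below the observed probability = 1.000000.
Step 5: alpha = 0.05. fail to reject H0.

n_eff = 8, pos = 4, neg = 4, p = 1.000000, fail to reject H0.


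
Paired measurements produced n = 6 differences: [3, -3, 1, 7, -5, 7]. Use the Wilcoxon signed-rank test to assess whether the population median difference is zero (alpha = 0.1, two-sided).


Step 1: Drop any zero differences (none here) and take |d_i|.
|d| = [3, 3, 1, 7, 5, 7]
Step 2: Midrank |d_i| (ties get averaged ranks).
ranks: |3|->2.5, |3|->2.5, |1|->1, |7|->5.5, |5|->4, |7|->5.5
Step 3: Attach original signs; sum ranks with positive sign and with negative sign.
W+ = 2.5 + 1 + 5.5 + 5.5 = 14.5
W- = 2.5 + 4 = 6.5
(Check: W+ + W- = 21 should equal n(n+1)/2 = 21.)
Step 4: Test statistic W = min(W+, W-) = 6.5.
Step 5: Ties in |d|, so use the tie-corrected normal approximation.
        E[W] = n(n+1)/4 = 6*7/4 = 10.5.
        Tie groups: |d|=3 (t=2), |d|=7 (t=2); sum(t^3 - t) = 12.
        Var[W] = n(n+1)(2n+1)/24 - sum(t^3-t)/48 = 546/24 - 12/48 = 22.5.
        z = (W - E[W]) / sqrt(Var[W]) = (6.5 - 10.5) / 4.7434 = -0.8433.
        Two-sided p = 2*Phi(z) = 0.399075.
Step 6: alpha = 0.1. fail to reject H0.

W+ = 14.5, W- = 6.5, W = min = 6.5, p = 0.399075, fail to reject H0.


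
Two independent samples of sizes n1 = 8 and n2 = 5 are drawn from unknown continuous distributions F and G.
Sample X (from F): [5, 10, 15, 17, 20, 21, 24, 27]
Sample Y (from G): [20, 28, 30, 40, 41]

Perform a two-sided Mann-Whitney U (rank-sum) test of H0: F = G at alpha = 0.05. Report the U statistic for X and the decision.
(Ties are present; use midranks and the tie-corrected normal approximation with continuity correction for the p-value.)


Step 1: Combine and sort all 13 observations; assign midranks.
sorted (value, group): (5,X), (10,X), (15,X), (17,X), (20,X), (20,Y), (21,X), (24,X), (27,X), (28,Y), (30,Y), (40,Y), (41,Y)
ranks: 5->1, 10->2, 15->3, 17->4, 20->5.5, 20->5.5, 21->7, 24->8, 27->9, 28->10, 30->11, 40->12, 41->13
Step 2: Rank sum for X: R1 = 1 + 2 + 3 + 4 + 5.5 + 7 + 8 + 9 = 39.5.
Step 3: U_X = R1 - n1(n1+1)/2 = 39.5 - 8*9/2 = 39.5 - 36 = 3.5.
       U_Y = n1*n2 - U_X = 40 - 3.5 = 36.5.
Step 4: Ties are present, so use the tie-corrected normal approximation (with continuity correction) for the p-value.
Step 5: p-value = 0.019007; compare to alpha = 0.05. reject H0.

U_X = 3.5, p = 0.019007, reject H0 at alpha = 0.05.


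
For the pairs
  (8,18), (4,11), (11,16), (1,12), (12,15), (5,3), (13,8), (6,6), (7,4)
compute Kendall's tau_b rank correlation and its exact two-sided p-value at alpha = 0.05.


Step 1: Enumerate the 36 unordered pairs (i,j) with i<j and classify each by sign(x_j-x_i) * sign(y_j-y_i).
  (1,2):dx=-4,dy=-7->C; (1,3):dx=+3,dy=-2->D; (1,4):dx=-7,dy=-6->C; (1,5):dx=+4,dy=-3->D
  (1,6):dx=-3,dy=-15->C; (1,7):dx=+5,dy=-10->D; (1,8):dx=-2,dy=-12->C; (1,9):dx=-1,dy=-14->C
  (2,3):dx=+7,dy=+5->C; (2,4):dx=-3,dy=+1->D; (2,5):dx=+8,dy=+4->C; (2,6):dx=+1,dy=-8->D
  (2,7):dx=+9,dy=-3->D; (2,8):dx=+2,dy=-5->D; (2,9):dx=+3,dy=-7->D; (3,4):dx=-10,dy=-4->C
  (3,5):dx=+1,dy=-1->D; (3,6):dx=-6,dy=-13->C; (3,7):dx=+2,dy=-8->D; (3,8):dx=-5,dy=-10->C
  (3,9):dx=-4,dy=-12->C; (4,5):dx=+11,dy=+3->C; (4,6):dx=+4,dy=-9->D; (4,7):dx=+12,dy=-4->D
  (4,8):dx=+5,dy=-6->D; (4,9):dx=+6,dy=-8->D; (5,6):dx=-7,dy=-12->C; (5,7):dx=+1,dy=-7->D
  (5,8):dx=-6,dy=-9->C; (5,9):dx=-5,dy=-11->C; (6,7):dx=+8,dy=+5->C; (6,8):dx=+1,dy=+3->C
  (6,9):dx=+2,dy=+1->C; (7,8):dx=-7,dy=-2->C; (7,9):dx=-6,dy=-4->C; (8,9):dx=+1,dy=-2->D
Step 2: C = 20, D = 16, total pairs = 36.
Step 3: tau = (C - D)/(n(n-1)/2) = (20 - 16)/36 = 0.111111.
Step 4: Exact two-sided p-value (enumerate n! = 362880 permutations of y under H0): p = 0.761414.
Step 5: alpha = 0.05. fail to reject H0.

tau_b = 0.1111 (C=20, D=16), p = 0.761414, fail to reject H0.


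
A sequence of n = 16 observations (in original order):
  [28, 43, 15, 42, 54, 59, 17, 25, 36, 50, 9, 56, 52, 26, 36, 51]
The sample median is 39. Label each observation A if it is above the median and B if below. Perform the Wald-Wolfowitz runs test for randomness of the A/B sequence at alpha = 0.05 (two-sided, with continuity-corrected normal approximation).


Step 1: Compute median = 39; label A = above, B = below.
Labels in order: BABAAABBBABAABBA  (n_A = 8, n_B = 8)
Step 2: Count runs R = 10.
Step 3: Under H0 (random ordering), E[R] = 2*n_A*n_B/(n_A+n_B) + 1 = 2*8*8/16 + 1 = 9.0000.
        Var[R] = 2*n_A*n_B*(2*n_A*n_B - n_A - n_B) / ((n_A+n_B)^2 * (n_A+n_B-1)) = 14336/3840 = 3.7333.
        SD[R] = 1.9322.
Step 4: Continuity-corrected z = (R - 0.5 - E[R]) / SD[R] = (10 - 0.5 - 9.0000) / 1.9322 = 0.2588.
Step 5: Two-sided p-value via normal approximation = 2*(1 - Phi(|z|)) = 0.795809.
Step 6: alpha = 0.05. fail to reject H0.

R = 10, z = 0.2588, p = 0.795809, fail to reject H0.


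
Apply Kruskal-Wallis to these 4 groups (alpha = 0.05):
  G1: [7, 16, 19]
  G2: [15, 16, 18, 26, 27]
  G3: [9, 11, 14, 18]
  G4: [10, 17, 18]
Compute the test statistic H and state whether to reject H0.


Step 1: Combine all N = 15 observations and assign midranks.
sorted (value, group, rank): (7,G1,1), (9,G3,2), (10,G4,3), (11,G3,4), (14,G3,5), (15,G2,6), (16,G1,7.5), (16,G2,7.5), (17,G4,9), (18,G2,11), (18,G3,11), (18,G4,11), (19,G1,13), (26,G2,14), (27,G2,15)
Step 2: Sum ranks within each group.
R_1 = 21.5 (n_1 = 3)
R_2 = 53.5 (n_2 = 5)
R_3 = 22 (n_3 = 4)
R_4 = 23 (n_4 = 3)
Step 3: H = 12/(N(N+1)) * sum(R_i^2/n_i) - 3(N+1)
     = 12/(15*16) * (21.5^2/3 + 53.5^2/5 + 22^2/4 + 23^2/3) - 3*16
     = 0.050000 * 1023.87 - 48
     = 3.193333.
Step 4: Ties present; correction factor C = 1 - 30/(15^3 - 15) = 0.991071. Corrected H = 3.193333 / 0.991071 = 3.222102.
Step 5: Under H0, H ~ chi^2(3); p-value = 0.358633.
Step 6: alpha = 0.05. fail to reject H0.

H = 3.2221, df = 3, p = 0.358633, fail to reject H0.


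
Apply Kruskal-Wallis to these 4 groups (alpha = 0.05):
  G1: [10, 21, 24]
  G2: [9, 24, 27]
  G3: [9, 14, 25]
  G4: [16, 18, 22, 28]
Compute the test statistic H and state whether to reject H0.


Step 1: Combine all N = 13 observations and assign midranks.
sorted (value, group, rank): (9,G2,1.5), (9,G3,1.5), (10,G1,3), (14,G3,4), (16,G4,5), (18,G4,6), (21,G1,7), (22,G4,8), (24,G1,9.5), (24,G2,9.5), (25,G3,11), (27,G2,12), (28,G4,13)
Step 2: Sum ranks within each group.
R_1 = 19.5 (n_1 = 3)
R_2 = 23 (n_2 = 3)
R_3 = 16.5 (n_3 = 3)
R_4 = 32 (n_4 = 4)
Step 3: H = 12/(N(N+1)) * sum(R_i^2/n_i) - 3(N+1)
     = 12/(13*14) * (19.5^2/3 + 23^2/3 + 16.5^2/3 + 32^2/4) - 3*14
     = 0.065934 * 649.833 - 42
     = 0.846154.
Step 4: Ties present; correction factor C = 1 - 12/(13^3 - 13) = 0.994505. Corrected H = 0.846154 / 0.994505 = 0.850829.
Step 5: Under H0, H ~ chi^2(3); p-value = 0.837275.
Step 6: alpha = 0.05. fail to reject H0.

H = 0.8508, df = 3, p = 0.837275, fail to reject H0.


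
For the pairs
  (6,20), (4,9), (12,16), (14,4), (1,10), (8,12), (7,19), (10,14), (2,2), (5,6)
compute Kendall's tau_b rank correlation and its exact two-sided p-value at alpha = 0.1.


Step 1: Enumerate the 45 unordered pairs (i,j) with i<j and classify each by sign(x_j-x_i) * sign(y_j-y_i).
  (1,2):dx=-2,dy=-11->C; (1,3):dx=+6,dy=-4->D; (1,4):dx=+8,dy=-16->D; (1,5):dx=-5,dy=-10->C
  (1,6):dx=+2,dy=-8->D; (1,7):dx=+1,dy=-1->D; (1,8):dx=+4,dy=-6->D; (1,9):dx=-4,dy=-18->C
  (1,10):dx=-1,dy=-14->C; (2,3):dx=+8,dy=+7->C; (2,4):dx=+10,dy=-5->D; (2,5):dx=-3,dy=+1->D
  (2,6):dx=+4,dy=+3->C; (2,7):dx=+3,dy=+10->C; (2,8):dx=+6,dy=+5->C; (2,9):dx=-2,dy=-7->C
  (2,10):dx=+1,dy=-3->D; (3,4):dx=+2,dy=-12->D; (3,5):dx=-11,dy=-6->C; (3,6):dx=-4,dy=-4->C
  (3,7):dx=-5,dy=+3->D; (3,8):dx=-2,dy=-2->C; (3,9):dx=-10,dy=-14->C; (3,10):dx=-7,dy=-10->C
  (4,5):dx=-13,dy=+6->D; (4,6):dx=-6,dy=+8->D; (4,7):dx=-7,dy=+15->D; (4,8):dx=-4,dy=+10->D
  (4,9):dx=-12,dy=-2->C; (4,10):dx=-9,dy=+2->D; (5,6):dx=+7,dy=+2->C; (5,7):dx=+6,dy=+9->C
  (5,8):dx=+9,dy=+4->C; (5,9):dx=+1,dy=-8->D; (5,10):dx=+4,dy=-4->D; (6,7):dx=-1,dy=+7->D
  (6,8):dx=+2,dy=+2->C; (6,9):dx=-6,dy=-10->C; (6,10):dx=-3,dy=-6->C; (7,8):dx=+3,dy=-5->D
  (7,9):dx=-5,dy=-17->C; (7,10):dx=-2,dy=-13->C; (8,9):dx=-8,dy=-12->C; (8,10):dx=-5,dy=-8->C
  (9,10):dx=+3,dy=+4->C
Step 2: C = 26, D = 19, total pairs = 45.
Step 3: tau = (C - D)/(n(n-1)/2) = (26 - 19)/45 = 0.155556.
Step 4: Exact two-sided p-value (enumerate n! = 3628800 permutations of y under H0): p = 0.600654.
Step 5: alpha = 0.1. fail to reject H0.

tau_b = 0.1556 (C=26, D=19), p = 0.600654, fail to reject H0.


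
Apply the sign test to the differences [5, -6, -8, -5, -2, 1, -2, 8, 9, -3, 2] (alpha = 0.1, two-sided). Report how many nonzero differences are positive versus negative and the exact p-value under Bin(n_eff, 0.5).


Step 1: Discard zero differences. Original n = 11; n_eff = number of nonzero differences = 11.
Nonzero differences (with sign): +5, -6, -8, -5, -2, +1, -2, +8, +9, -3, +2
Step 2: Count signs: positive = 5, negative = 6.
Step 3: Under H0: P(positive) = 0.5, so the number of positives S ~ Bin(11, 0.5).
Step 4: Two-sided exact p-value = sum of Bin(11,0.5) probabilities at or below the observed probability = 1.000000.
Step 5: alpha = 0.1. fail to reject H0.

n_eff = 11, pos = 5, neg = 6, p = 1.000000, fail to reject H0.


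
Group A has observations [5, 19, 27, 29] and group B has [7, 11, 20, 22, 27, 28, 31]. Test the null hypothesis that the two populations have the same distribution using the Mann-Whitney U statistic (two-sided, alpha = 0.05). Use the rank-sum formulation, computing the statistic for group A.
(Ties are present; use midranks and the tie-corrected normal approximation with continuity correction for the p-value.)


Step 1: Combine and sort all 11 observations; assign midranks.
sorted (value, group): (5,X), (7,Y), (11,Y), (19,X), (20,Y), (22,Y), (27,X), (27,Y), (28,Y), (29,X), (31,Y)
ranks: 5->1, 7->2, 11->3, 19->4, 20->5, 22->6, 27->7.5, 27->7.5, 28->9, 29->10, 31->11
Step 2: Rank sum for X: R1 = 1 + 4 + 7.5 + 10 = 22.5.
Step 3: U_X = R1 - n1(n1+1)/2 = 22.5 - 4*5/2 = 22.5 - 10 = 12.5.
       U_Y = n1*n2 - U_X = 28 - 12.5 = 15.5.
Step 4: Ties are present, so use the tie-corrected normal approximation (with continuity correction) for the p-value.
Step 5: p-value = 0.849769; compare to alpha = 0.05. fail to reject H0.

U_X = 12.5, p = 0.849769, fail to reject H0 at alpha = 0.05.


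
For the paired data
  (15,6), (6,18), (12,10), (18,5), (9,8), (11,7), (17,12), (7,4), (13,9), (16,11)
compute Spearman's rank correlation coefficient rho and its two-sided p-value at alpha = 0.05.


Step 1: Rank x and y separately (midranks; no ties here).
rank(x): 15->7, 6->1, 12->5, 18->10, 9->3, 11->4, 17->9, 7->2, 13->6, 16->8
rank(y): 6->3, 18->10, 10->7, 5->2, 8->5, 7->4, 12->9, 4->1, 9->6, 11->8
Step 2: d_i = R_x(i) - R_y(i); compute d_i^2.
  (7-3)^2=16, (1-10)^2=81, (5-7)^2=4, (10-2)^2=64, (3-5)^2=4, (4-4)^2=0, (9-9)^2=0, (2-1)^2=1, (6-6)^2=0, (8-8)^2=0
sum(d^2) = 170.
Step 3: rho = 1 - 6*170 / (10*(10^2 - 1)) = 1 - 1020/990 = -0.030303.
Step 4: Under H0, t = rho * sqrt((n-2)/(1-rho^2)) = -0.0857 ~ t(8).
Step 5: Two-sided p-value from the t-distribution with 8 df = 0.933773.
Step 6: alpha = 0.05. fail to reject H0.

rho = -0.0303, p = 0.933773, fail to reject H0 at alpha = 0.05.


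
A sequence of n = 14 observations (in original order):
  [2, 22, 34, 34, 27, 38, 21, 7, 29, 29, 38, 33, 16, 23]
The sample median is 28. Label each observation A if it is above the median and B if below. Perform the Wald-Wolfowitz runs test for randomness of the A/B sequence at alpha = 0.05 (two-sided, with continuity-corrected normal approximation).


Step 1: Compute median = 28; label A = above, B = below.
Labels in order: BBAABABBAAAABB  (n_A = 7, n_B = 7)
Step 2: Count runs R = 7.
Step 3: Under H0 (random ordering), E[R] = 2*n_A*n_B/(n_A+n_B) + 1 = 2*7*7/14 + 1 = 8.0000.
        Var[R] = 2*n_A*n_B*(2*n_A*n_B - n_A - n_B) / ((n_A+n_B)^2 * (n_A+n_B-1)) = 8232/2548 = 3.2308.
        SD[R] = 1.7974.
Step 4: Continuity-corrected z = (R + 0.5 - E[R]) / SD[R] = (7 + 0.5 - 8.0000) / 1.7974 = -0.2782.
Step 5: Two-sided p-value via normal approximation = 2*(1 - Phi(|z|)) = 0.780879.
Step 6: alpha = 0.05. fail to reject H0.

R = 7, z = -0.2782, p = 0.780879, fail to reject H0.


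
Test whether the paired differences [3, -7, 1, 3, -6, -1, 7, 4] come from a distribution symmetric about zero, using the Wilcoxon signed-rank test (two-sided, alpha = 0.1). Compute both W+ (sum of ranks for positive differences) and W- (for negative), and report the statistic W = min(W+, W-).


Step 1: Drop any zero differences (none here) and take |d_i|.
|d| = [3, 7, 1, 3, 6, 1, 7, 4]
Step 2: Midrank |d_i| (ties get averaged ranks).
ranks: |3|->3.5, |7|->7.5, |1|->1.5, |3|->3.5, |6|->6, |1|->1.5, |7|->7.5, |4|->5
Step 3: Attach original signs; sum ranks with positive sign and with negative sign.
W+ = 3.5 + 1.5 + 3.5 + 7.5 + 5 = 21
W- = 7.5 + 6 + 1.5 = 15
(Check: W+ + W- = 36 should equal n(n+1)/2 = 36.)
Step 4: Test statistic W = min(W+, W-) = 15.
Step 5: Ties in |d|, so use the tie-corrected normal approximation.
        E[W] = n(n+1)/4 = 8*9/4 = 18.
        Tie groups: |d|=1 (t=2), |d|=3 (t=2), |d|=7 (t=2); sum(t^3 - t) = 18.
        Var[W] = n(n+1)(2n+1)/24 - sum(t^3-t)/48 = 1224/24 - 18/48 = 50.625.
        z = (W - E[W]) / sqrt(Var[W]) = (15 - 18) / 7.1151 = -0.4216.
        Two-sided p = 2*Phi(z) = 0.673290.
Step 6: alpha = 0.1. fail to reject H0.

W+ = 21, W- = 15, W = min = 15, p = 0.673290, fail to reject H0.


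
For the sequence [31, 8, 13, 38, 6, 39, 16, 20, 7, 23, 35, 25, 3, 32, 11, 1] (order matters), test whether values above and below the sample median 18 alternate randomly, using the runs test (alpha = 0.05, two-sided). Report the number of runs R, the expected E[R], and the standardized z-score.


Step 1: Compute median = 18; label A = above, B = below.
Labels in order: ABBABABABAAABABB  (n_A = 8, n_B = 8)
Step 2: Count runs R = 12.
Step 3: Under H0 (random ordering), E[R] = 2*n_A*n_B/(n_A+n_B) + 1 = 2*8*8/16 + 1 = 9.0000.
        Var[R] = 2*n_A*n_B*(2*n_A*n_B - n_A - n_B) / ((n_A+n_B)^2 * (n_A+n_B-1)) = 14336/3840 = 3.7333.
        SD[R] = 1.9322.
Step 4: Continuity-corrected z = (R - 0.5 - E[R]) / SD[R] = (12 - 0.5 - 9.0000) / 1.9322 = 1.2939.
Step 5: Two-sided p-value via normal approximation = 2*(1 - Phi(|z|)) = 0.195709.
Step 6: alpha = 0.05. fail to reject H0.

R = 12, z = 1.2939, p = 0.195709, fail to reject H0.


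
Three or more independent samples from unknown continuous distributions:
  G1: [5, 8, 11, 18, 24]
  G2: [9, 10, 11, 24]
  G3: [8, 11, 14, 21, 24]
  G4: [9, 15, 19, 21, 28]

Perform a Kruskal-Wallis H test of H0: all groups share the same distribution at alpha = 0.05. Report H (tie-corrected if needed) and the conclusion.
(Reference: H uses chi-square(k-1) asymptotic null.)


Step 1: Combine all N = 19 observations and assign midranks.
sorted (value, group, rank): (5,G1,1), (8,G1,2.5), (8,G3,2.5), (9,G2,4.5), (9,G4,4.5), (10,G2,6), (11,G1,8), (11,G2,8), (11,G3,8), (14,G3,10), (15,G4,11), (18,G1,12), (19,G4,13), (21,G3,14.5), (21,G4,14.5), (24,G1,17), (24,G2,17), (24,G3,17), (28,G4,19)
Step 2: Sum ranks within each group.
R_1 = 40.5 (n_1 = 5)
R_2 = 35.5 (n_2 = 4)
R_3 = 52 (n_3 = 5)
R_4 = 62 (n_4 = 5)
Step 3: H = 12/(N(N+1)) * sum(R_i^2/n_i) - 3(N+1)
     = 12/(19*20) * (40.5^2/5 + 35.5^2/4 + 52^2/5 + 62^2/5) - 3*20
     = 0.031579 * 1952.71 - 60
     = 1.664605.
Step 4: Ties present; correction factor C = 1 - 66/(19^3 - 19) = 0.990351. Corrected H = 1.664605 / 0.990351 = 1.680824.
Step 5: Under H0, H ~ chi^2(3); p-value = 0.641205.
Step 6: alpha = 0.05. fail to reject H0.

H = 1.6808, df = 3, p = 0.641205, fail to reject H0.


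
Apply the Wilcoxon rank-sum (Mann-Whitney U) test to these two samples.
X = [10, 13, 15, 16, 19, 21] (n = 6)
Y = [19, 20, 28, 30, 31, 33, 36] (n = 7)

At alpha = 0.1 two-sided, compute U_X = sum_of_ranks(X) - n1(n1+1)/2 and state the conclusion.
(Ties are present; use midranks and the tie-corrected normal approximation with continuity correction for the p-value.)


Step 1: Combine and sort all 13 observations; assign midranks.
sorted (value, group): (10,X), (13,X), (15,X), (16,X), (19,X), (19,Y), (20,Y), (21,X), (28,Y), (30,Y), (31,Y), (33,Y), (36,Y)
ranks: 10->1, 13->2, 15->3, 16->4, 19->5.5, 19->5.5, 20->7, 21->8, 28->9, 30->10, 31->11, 33->12, 36->13
Step 2: Rank sum for X: R1 = 1 + 2 + 3 + 4 + 5.5 + 8 = 23.5.
Step 3: U_X = R1 - n1(n1+1)/2 = 23.5 - 6*7/2 = 23.5 - 21 = 2.5.
       U_Y = n1*n2 - U_X = 42 - 2.5 = 39.5.
Step 4: Ties are present, so use the tie-corrected normal approximation (with continuity correction) for the p-value.
Step 5: p-value = 0.010025; compare to alpha = 0.1. reject H0.

U_X = 2.5, p = 0.010025, reject H0 at alpha = 0.1.


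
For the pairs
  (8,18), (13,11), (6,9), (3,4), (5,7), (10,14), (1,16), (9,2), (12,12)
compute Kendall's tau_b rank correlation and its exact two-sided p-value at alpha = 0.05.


Step 1: Enumerate the 36 unordered pairs (i,j) with i<j and classify each by sign(x_j-x_i) * sign(y_j-y_i).
  (1,2):dx=+5,dy=-7->D; (1,3):dx=-2,dy=-9->C; (1,4):dx=-5,dy=-14->C; (1,5):dx=-3,dy=-11->C
  (1,6):dx=+2,dy=-4->D; (1,7):dx=-7,dy=-2->C; (1,8):dx=+1,dy=-16->D; (1,9):dx=+4,dy=-6->D
  (2,3):dx=-7,dy=-2->C; (2,4):dx=-10,dy=-7->C; (2,5):dx=-8,dy=-4->C; (2,6):dx=-3,dy=+3->D
  (2,7):dx=-12,dy=+5->D; (2,8):dx=-4,dy=-9->C; (2,9):dx=-1,dy=+1->D; (3,4):dx=-3,dy=-5->C
  (3,5):dx=-1,dy=-2->C; (3,6):dx=+4,dy=+5->C; (3,7):dx=-5,dy=+7->D; (3,8):dx=+3,dy=-7->D
  (3,9):dx=+6,dy=+3->C; (4,5):dx=+2,dy=+3->C; (4,6):dx=+7,dy=+10->C; (4,7):dx=-2,dy=+12->D
  (4,8):dx=+6,dy=-2->D; (4,9):dx=+9,dy=+8->C; (5,6):dx=+5,dy=+7->C; (5,7):dx=-4,dy=+9->D
  (5,8):dx=+4,dy=-5->D; (5,9):dx=+7,dy=+5->C; (6,7):dx=-9,dy=+2->D; (6,8):dx=-1,dy=-12->C
  (6,9):dx=+2,dy=-2->D; (7,8):dx=+8,dy=-14->D; (7,9):dx=+11,dy=-4->D; (8,9):dx=+3,dy=+10->C
Step 2: C = 19, D = 17, total pairs = 36.
Step 3: tau = (C - D)/(n(n-1)/2) = (19 - 17)/36 = 0.055556.
Step 4: Exact two-sided p-value (enumerate n! = 362880 permutations of y under H0): p = 0.919455.
Step 5: alpha = 0.05. fail to reject H0.

tau_b = 0.0556 (C=19, D=17), p = 0.919455, fail to reject H0.


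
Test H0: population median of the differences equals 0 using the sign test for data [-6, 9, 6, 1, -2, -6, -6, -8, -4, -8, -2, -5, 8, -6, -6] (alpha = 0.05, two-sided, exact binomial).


Step 1: Discard zero differences. Original n = 15; n_eff = number of nonzero differences = 15.
Nonzero differences (with sign): -6, +9, +6, +1, -2, -6, -6, -8, -4, -8, -2, -5, +8, -6, -6
Step 2: Count signs: positive = 4, negative = 11.
Step 3: Under H0: P(positive) = 0.5, so the number of positives S ~ Bin(15, 0.5).
Step 4: Two-sided exact p-value = sum of Bin(15,0.5) probabilities at or below the observed probability = 0.118469.
Step 5: alpha = 0.05. fail to reject H0.

n_eff = 15, pos = 4, neg = 11, p = 0.118469, fail to reject H0.


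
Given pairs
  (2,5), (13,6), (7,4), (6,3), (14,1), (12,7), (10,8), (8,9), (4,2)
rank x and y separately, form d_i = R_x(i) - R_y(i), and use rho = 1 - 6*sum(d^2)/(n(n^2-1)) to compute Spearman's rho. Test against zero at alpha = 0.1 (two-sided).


Step 1: Rank x and y separately (midranks; no ties here).
rank(x): 2->1, 13->8, 7->4, 6->3, 14->9, 12->7, 10->6, 8->5, 4->2
rank(y): 5->5, 6->6, 4->4, 3->3, 1->1, 7->7, 8->8, 9->9, 2->2
Step 2: d_i = R_x(i) - R_y(i); compute d_i^2.
  (1-5)^2=16, (8-6)^2=4, (4-4)^2=0, (3-3)^2=0, (9-1)^2=64, (7-7)^2=0, (6-8)^2=4, (5-9)^2=16, (2-2)^2=0
sum(d^2) = 104.
Step 3: rho = 1 - 6*104 / (9*(9^2 - 1)) = 1 - 624/720 = 0.133333.
Step 4: Under H0, t = rho * sqrt((n-2)/(1-rho^2)) = 0.3559 ~ t(7).
Step 5: Two-sided p-value from the t-distribution with 7 df = 0.732368.
Step 6: alpha = 0.1. fail to reject H0.

rho = 0.1333, p = 0.732368, fail to reject H0 at alpha = 0.1.


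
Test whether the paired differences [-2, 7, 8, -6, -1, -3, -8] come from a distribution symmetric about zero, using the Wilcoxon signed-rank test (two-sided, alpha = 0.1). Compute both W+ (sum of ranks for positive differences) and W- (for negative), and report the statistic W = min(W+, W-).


Step 1: Drop any zero differences (none here) and take |d_i|.
|d| = [2, 7, 8, 6, 1, 3, 8]
Step 2: Midrank |d_i| (ties get averaged ranks).
ranks: |2|->2, |7|->5, |8|->6.5, |6|->4, |1|->1, |3|->3, |8|->6.5
Step 3: Attach original signs; sum ranks with positive sign and with negative sign.
W+ = 5 + 6.5 = 11.5
W- = 2 + 4 + 1 + 3 + 6.5 = 16.5
(Check: W+ + W- = 28 should equal n(n+1)/2 = 28.)
Step 4: Test statistic W = min(W+, W-) = 11.5.
Step 5: Ties in |d|, so use the tie-corrected normal approximation.
        E[W] = n(n+1)/4 = 7*8/4 = 14.
        Tie groups: |d|=8 (t=2); sum(t^3 - t) = 6.
        Var[W] = n(n+1)(2n+1)/24 - sum(t^3-t)/48 = 840/24 - 6/48 = 34.875.
        z = (W - E[W]) / sqrt(Var[W]) = (11.5 - 14) / 5.9055 = -0.4233.
        Two-sided p = 2*Phi(z) = 0.672052.
Step 6: alpha = 0.1. fail to reject H0.

W+ = 11.5, W- = 16.5, W = min = 11.5, p = 0.672052, fail to reject H0.
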